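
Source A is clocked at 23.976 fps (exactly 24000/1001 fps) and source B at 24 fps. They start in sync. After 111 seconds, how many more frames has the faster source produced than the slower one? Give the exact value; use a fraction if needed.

A emits 24000/1001 × 111 = 2664000/1001 frames; B emits 24 × 111 = 2664.
Difference = 2664/1001 frames (≈ 2.6613); B is ahead of A.

2664/1001 frames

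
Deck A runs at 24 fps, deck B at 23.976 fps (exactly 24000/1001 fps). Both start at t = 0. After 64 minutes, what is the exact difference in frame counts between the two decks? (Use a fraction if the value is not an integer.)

64 min = 3840 s.
A emits 24 × 3840 = 92160 frames; B emits 24000/1001 × 3840 = 92160000/1001.
Difference = 92160/1001 frames (≈ 92.0679); B is behind A.

92160/1001 frames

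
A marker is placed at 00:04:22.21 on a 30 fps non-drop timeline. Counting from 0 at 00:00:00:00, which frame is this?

Total seconds to the label: (0 × 3600 + 4 × 60 + 22) = 262.
Frame index = 262 × 30 + 21 = 7881.

frame 7881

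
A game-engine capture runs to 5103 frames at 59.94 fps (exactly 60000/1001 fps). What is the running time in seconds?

Running time = 5103 / (60000/1001) = 85.13505 s.

85.13505 seconds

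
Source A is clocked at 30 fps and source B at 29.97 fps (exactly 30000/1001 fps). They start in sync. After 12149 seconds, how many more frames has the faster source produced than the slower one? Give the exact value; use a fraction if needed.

A emits 30 × 12149 = 364470 frames; B emits 30000/1001 × 12149 = 364470000/1001.
Difference = 364470/1001 frames (≈ 364.1059); B is behind A.

364470/1001 frames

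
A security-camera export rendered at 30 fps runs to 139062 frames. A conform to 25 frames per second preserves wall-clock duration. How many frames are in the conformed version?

115885 frames

Frames at target rate = 139062 × (25) / (30) = 115885.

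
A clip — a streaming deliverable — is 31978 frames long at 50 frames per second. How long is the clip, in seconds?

639.56 seconds

Running time = 31978 / (50) = 639.56 s.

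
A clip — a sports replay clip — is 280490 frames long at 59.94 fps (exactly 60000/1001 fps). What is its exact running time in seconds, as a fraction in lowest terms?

Running time = 280490 ÷ (60000/1001) = 280490 × 1001/60000 = 28077049/6000 s.

28077049/6000 seconds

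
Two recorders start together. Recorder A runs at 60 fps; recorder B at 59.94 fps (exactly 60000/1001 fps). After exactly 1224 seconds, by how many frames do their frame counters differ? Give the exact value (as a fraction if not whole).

A emits 60 × 1224 = 73440 frames; B emits 60000/1001 × 1224 = 73440000/1001.
Difference = 73440/1001 frames (≈ 73.3666); B is behind A.

73440/1001 frames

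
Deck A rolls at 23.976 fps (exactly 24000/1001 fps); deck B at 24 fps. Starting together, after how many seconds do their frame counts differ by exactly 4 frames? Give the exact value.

1001/6 seconds

The gap grows by |24 − 24000/1001| = 24/1001 frames per second.
Time for a 4-frame gap: 4 ÷ (24/1001) = 1001/6 s.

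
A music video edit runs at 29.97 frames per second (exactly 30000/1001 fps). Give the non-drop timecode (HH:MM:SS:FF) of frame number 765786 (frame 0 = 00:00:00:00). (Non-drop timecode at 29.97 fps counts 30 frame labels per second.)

07:05:26:06

765786 ÷ 30 = 25526 full seconds, remainder 6 frames.
25526 s = 7 h 5 min 26 s.
Timecode: 07:05:26:06.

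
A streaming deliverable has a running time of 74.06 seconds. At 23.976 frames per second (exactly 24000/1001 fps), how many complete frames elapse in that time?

Frames = 74.06 × 24000/1001 = 253920/143 ≈ 1775.6643.
Complete frames: 1775.

1775 frames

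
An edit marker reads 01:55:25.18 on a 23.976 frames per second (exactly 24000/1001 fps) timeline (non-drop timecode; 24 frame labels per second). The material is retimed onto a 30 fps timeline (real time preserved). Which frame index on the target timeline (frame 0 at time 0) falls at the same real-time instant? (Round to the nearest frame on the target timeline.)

Source frame index: (1×3600 + 55×60 + 25) × 24 + 18 = 166218.
Real time: 166218 / (24000/1001) = 27730703/4000 s.
Target frame: (27730703/4000) × (30) = 83192109/400 ≈ 207980.272 → 207980.

frame 207980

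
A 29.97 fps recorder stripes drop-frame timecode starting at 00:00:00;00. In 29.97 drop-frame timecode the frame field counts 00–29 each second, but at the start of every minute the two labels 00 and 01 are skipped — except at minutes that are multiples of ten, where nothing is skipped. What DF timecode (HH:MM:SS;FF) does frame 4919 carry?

00:02:44;03

Ten DF minutes hold 17982 frames, so frame 4919 lies in block 0 (frames 0–17981) with 4919 frames into that block.
The block's first minute is 1800 frames and the rest 1798 each; 4919 frames reaches minute 2, so 0 × 18 + 2 × 2 = 4 labels have been skipped so far.
Adding those back, label number 4919 + 4 = 4923 at 30 labels/s is 164 s + 3 f = 0 h 2 min 44 s frame 3, i.e. 00:02:44;03.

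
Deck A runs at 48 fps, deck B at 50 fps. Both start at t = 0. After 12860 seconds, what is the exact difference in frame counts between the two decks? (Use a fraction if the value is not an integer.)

25720 frames

A emits 48 × 12860 = 617280 frames; B emits 50 × 12860 = 643000.
Difference = 25720 frames; B is ahead of A.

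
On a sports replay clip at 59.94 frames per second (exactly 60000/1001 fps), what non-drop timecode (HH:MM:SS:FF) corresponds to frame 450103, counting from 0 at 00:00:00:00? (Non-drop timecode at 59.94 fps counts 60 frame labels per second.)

450103 ÷ 60 = 7501 full seconds, remainder 43 frames.
7501 s = 2 h 5 min 1 s.
Timecode: 02:05:01:43.

02:05:01:43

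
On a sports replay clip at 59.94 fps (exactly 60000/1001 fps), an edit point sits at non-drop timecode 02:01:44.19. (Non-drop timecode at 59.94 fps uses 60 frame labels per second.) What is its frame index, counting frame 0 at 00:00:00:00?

Total seconds to the label: (2 × 3600 + 1 × 60 + 44) = 7304.
Frame index = 7304 × 60 + 19 = 438259.

438259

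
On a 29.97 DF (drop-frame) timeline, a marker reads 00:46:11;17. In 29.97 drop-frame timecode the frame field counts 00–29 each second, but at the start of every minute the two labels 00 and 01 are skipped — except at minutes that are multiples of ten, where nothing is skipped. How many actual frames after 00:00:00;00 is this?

Complete 10-minute blocks: 4, each 17982 frames → 71928.
Remaining 6 whole minutes in the current block: 1800 + 5 × 1798 = 10790 frames.
Within the current minute: 11 × 30 + 17 − 2 = 345 (labels ;00/;01 skipped at this minute). Total = 71928 + 10790 + 345 = 83063.

83063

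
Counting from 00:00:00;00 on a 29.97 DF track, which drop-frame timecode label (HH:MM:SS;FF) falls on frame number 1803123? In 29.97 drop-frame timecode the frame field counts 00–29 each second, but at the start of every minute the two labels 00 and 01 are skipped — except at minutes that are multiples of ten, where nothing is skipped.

Ten DF minutes hold 17982 frames, so frame 1803123 lies in block 100 (frames 1798200–1816181) with 4923 frames into that block.
The block's first minute is 1800 frames and the rest 1798 each; 4923 frames reaches minute 2, so 100 × 18 + 2 × 2 = 1804 labels have been skipped so far.
Adding those back, label number 1803123 + 1804 = 1804927 at 30 labels/s is 60164 s + 7 f = 16 h 42 min 44 s frame 7, i.e. 16:42:44;07.

16:42:44;07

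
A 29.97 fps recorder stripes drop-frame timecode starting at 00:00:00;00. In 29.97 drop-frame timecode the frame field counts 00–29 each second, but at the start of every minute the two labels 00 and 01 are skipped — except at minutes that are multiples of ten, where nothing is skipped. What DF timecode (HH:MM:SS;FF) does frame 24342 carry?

Ten DF minutes hold 17982 frames, so frame 24342 lies in block 1 (frames 17982–35963) with 6360 frames into that block.
The block's first minute is 1800 frames and the rest 1798 each; 6360 frames reaches minute 3, so 1 × 18 + 3 × 2 = 24 labels have been skipped so far.
Adding those back, label number 24342 + 24 = 24366 at 30 labels/s is 812 s + 6 f = 0 h 13 min 32 s frame 6, i.e. 00:13:32;06.

00:13:32;06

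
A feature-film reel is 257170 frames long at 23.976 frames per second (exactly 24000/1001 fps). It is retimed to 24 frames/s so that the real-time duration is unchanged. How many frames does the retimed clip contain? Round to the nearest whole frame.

Frames at target rate = 257170 × (24) / (24000/1001) = 25742717/100 ≈ 257427.170.
Nearest whole frame: 257427.

257427 frames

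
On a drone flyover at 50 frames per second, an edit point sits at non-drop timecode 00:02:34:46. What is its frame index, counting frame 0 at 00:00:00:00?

Total seconds to the label: (0 × 3600 + 2 × 60 + 34) = 154.
Frame index = 154 × 50 + 46 = 7746.

7746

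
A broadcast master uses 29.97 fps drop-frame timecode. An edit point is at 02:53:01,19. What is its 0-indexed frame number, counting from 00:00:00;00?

As if non-drop at 30 labels/s: (2 × 3600 + 53 × 60 + 1) × 30 + 19 = 311449.
Minute boundaries passed: 173; those not divisible by 10: 173 − 17 = 156; dropped labels = 2 × 156 = 312.
Actual frame index = 311449 − 312 = 311137.

311137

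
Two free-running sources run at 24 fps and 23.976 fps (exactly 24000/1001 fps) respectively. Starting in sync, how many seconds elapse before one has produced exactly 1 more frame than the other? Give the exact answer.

1001/24 seconds

The gap grows by |24000/1001 − 24| = 24/1001 frames per second.
Time for a 1-frame gap: 1 ÷ (24/1001) = 1001/24 s.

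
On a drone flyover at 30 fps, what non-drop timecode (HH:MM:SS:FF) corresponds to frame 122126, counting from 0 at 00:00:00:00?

01:07:50:26

122126 ÷ 30 = 4070 full seconds, remainder 26 frames.
4070 s = 1 h 7 min 50 s.
Timecode: 01:07:50:26.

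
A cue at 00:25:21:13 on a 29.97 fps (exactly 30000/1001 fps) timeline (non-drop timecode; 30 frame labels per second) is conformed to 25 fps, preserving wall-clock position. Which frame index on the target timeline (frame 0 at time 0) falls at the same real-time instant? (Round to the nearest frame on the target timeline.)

Source frame index: (0×3600 + 25×60 + 21) × 30 + 13 = 45643.
Real time: 45643 / (30000/1001) = 45688643/30000 s.
Target frame: (45688643/30000) × (25) = 45688643/1200 ≈ 38073.869 → 38074.

frame 38074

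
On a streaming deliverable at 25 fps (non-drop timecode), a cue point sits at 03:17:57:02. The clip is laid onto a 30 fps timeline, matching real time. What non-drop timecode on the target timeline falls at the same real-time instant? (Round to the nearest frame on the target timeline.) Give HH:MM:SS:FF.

Source frame index: (3×3600 + 17×60 + 57) × 25 + 2 = 296927.
Real time: 296927 / (25) = 296927/25 s.
Target frame: (296927/25) × (30) = 1781562/5 ≈ 356312.400 → 356312.
At 30 labels/s: frame 356312 → 03:17:57:02.

03:17:57:02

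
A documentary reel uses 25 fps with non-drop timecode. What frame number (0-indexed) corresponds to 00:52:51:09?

frame 79284

Total seconds to the label: (0 × 3600 + 52 × 60 + 51) = 3171.
Frame index = 3171 × 25 + 9 = 79284.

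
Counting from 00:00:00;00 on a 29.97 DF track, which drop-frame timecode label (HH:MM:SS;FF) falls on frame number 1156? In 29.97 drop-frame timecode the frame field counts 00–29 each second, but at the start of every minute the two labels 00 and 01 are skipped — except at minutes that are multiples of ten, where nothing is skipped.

00:00:38;16

Each 10-minute DF block holds 10 × 60 × 30 − 9 × 2 = 17982 frames. 1156 ÷ 17982 → 0 full blocks, remainder 1156.
Within the partial block the first minute is 1800 frames and each further minute 1798, so 0 further minute boundaries passed. Total skipped labels = 18 × 0 + 2 × 0 = 0.
Non-drop label index = 1156 + 0 = 1156; at 30 labels/s that is 00:00:38:16, i.e. DF 00:00:38;16.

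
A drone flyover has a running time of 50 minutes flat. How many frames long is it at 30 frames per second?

50 min = 3000 s.
Frames = 3000 × 30 = 90000.

90000 frames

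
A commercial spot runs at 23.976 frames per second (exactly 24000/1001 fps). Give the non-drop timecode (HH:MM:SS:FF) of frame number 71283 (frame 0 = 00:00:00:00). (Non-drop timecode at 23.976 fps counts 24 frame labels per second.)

71283 ÷ 24 = 2970 full seconds, remainder 3 frames.
2970 s = 0 h 49 min 30 s.
Timecode: 00:49:30:03.

00:49:30:03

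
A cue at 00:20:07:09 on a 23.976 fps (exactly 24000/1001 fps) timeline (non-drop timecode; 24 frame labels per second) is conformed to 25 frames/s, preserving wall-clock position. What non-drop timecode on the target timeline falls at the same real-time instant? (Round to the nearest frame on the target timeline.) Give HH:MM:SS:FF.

Source frame index: (0×3600 + 20×60 + 7) × 24 + 9 = 28977.
Real time: 28977 / (24000/1001) = 9668659/8000 s.
Target frame: (9668659/8000) × (25) = 9668659/320 ≈ 30214.559 → 30215.
At 25 labels/s: frame 30215 → 00:20:08:15.

00:20:08:15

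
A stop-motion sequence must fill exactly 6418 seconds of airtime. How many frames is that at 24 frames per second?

Frames = 6418 × 24 = 154032.

154032 frames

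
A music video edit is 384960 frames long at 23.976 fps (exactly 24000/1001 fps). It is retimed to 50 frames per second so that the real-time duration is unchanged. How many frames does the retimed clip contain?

Target frames = source frames × (target rate / source rate) = 384960 × (50)/(24000/1001) = 384960 × 1001/480 = 802802.

802802 frames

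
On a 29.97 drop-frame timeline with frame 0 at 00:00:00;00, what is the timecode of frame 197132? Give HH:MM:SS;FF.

01:49:37;20

Ten DF minutes hold 17982 frames, so frame 197132 lies in block 10 (frames 179820–197801) with 17312 frames into that block.
The block's first minute is 1800 frames and the rest 1798 each; 17312 frames reaches minute 9, so 10 × 18 + 9 × 2 = 198 labels have been skipped so far.
Adding those back, label number 197132 + 198 = 197330 at 30 labels/s is 6577 s + 20 f = 1 h 49 min 37 s frame 20, i.e. 01:49:37;20.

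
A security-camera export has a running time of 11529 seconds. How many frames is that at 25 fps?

288225 frames

Frames = 11529 × 25 = 288225.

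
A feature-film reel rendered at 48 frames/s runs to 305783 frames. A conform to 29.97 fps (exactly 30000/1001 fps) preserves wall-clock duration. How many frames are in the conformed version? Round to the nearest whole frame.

Frames at target rate = 305783 × (30000/1001) / (48) = 191114375/1001 ≈ 190923.452.
Nearest whole frame: 190923.

190923 frames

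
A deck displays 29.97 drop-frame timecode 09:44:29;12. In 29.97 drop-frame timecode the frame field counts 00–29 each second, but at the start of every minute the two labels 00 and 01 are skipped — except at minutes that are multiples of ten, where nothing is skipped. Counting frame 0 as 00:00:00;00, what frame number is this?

1051030

Complete 10-minute blocks: 58, each 17982 frames → 1042956.
Remaining 4 whole minutes in the current block: 1800 + 3 × 1798 = 7194 frames.
Within the current minute: 29 × 30 + 12 − 2 = 880 (labels ;00/;01 skipped at this minute). Total = 1042956 + 7194 + 880 = 1051030.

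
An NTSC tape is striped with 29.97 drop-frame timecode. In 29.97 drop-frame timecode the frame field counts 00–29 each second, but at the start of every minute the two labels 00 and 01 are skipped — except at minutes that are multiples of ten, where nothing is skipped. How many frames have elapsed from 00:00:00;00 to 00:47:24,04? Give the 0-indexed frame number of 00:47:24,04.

Complete 10-minute blocks: 4, each 17982 frames → 71928.
Remaining 7 whole minutes in the current block: 1800 + 6 × 1798 = 12588 frames.
Within the current minute: 24 × 30 + 4 − 2 = 722 (labels ;00/;01 skipped at this minute). Total = 71928 + 12588 + 722 = 85238.

85238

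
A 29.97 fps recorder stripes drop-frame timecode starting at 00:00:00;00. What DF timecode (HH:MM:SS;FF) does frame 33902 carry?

Each 10-minute DF block holds 10 × 60 × 30 − 9 × 2 = 17982 frames. 33902 ÷ 17982 → 1 full block, remainder 15920.
Within the partial block the first minute is 1800 frames and each further minute 1798, so 8 further minute boundaries passed. Total skipped labels = 18 × 1 + 2 × 8 = 34.
Non-drop label index = 33902 + 34 = 33936; at 30 labels/s that is 00:18:51:06, i.e. DF 00:18:51;06.

00:18:51;06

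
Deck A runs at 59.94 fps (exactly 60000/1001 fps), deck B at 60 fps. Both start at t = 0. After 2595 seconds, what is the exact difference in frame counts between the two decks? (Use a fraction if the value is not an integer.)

155700/1001 frames

A emits 60000/1001 × 2595 = 155700000/1001 frames; B emits 60 × 2595 = 155700.
Difference = 155700/1001 frames (≈ 155.5445); B is ahead of A.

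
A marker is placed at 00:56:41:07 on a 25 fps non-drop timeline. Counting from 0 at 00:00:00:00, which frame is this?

85032

Total seconds to the label: (0 × 3600 + 56 × 60 + 41) = 3401.
Frame index = 3401 × 25 + 7 = 85032.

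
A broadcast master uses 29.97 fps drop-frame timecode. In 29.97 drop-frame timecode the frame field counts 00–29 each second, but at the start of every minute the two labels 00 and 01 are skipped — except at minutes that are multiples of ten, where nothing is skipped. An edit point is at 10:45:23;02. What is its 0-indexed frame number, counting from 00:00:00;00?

1160530

Complete 10-minute blocks: 64, each 17982 frames → 1150848.
Remaining 5 whole minutes in the current block: 1800 + 4 × 1798 = 8992 frames.
Within the current minute: 23 × 30 + 2 − 2 = 690 (labels ;00/;01 skipped at this minute). Total = 1150848 + 8992 + 690 = 1160530.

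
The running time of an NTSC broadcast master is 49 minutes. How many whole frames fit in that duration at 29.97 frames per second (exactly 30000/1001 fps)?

88111 frames

49 min = 2940 s.
Frames = 2940 × 30000/1001 = 12600000/143 ≈ 88111.8881.
Complete frames: 88111.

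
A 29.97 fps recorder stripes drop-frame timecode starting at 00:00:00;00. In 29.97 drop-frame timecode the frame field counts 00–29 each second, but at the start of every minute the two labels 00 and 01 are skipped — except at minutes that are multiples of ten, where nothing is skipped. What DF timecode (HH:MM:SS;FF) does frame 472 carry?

Ten DF minutes hold 17982 frames, so frame 472 lies in block 0 (frames 0–17981) with 472 frames into that block.
The block's first minute is 1800 frames and the rest 1798 each; 472 frames reaches minute 0, so 0 × 18 + 0 × 2 = 0 labels have been skipped so far.
Adding those back, label number 472 + 0 = 472 at 30 labels/s is 15 s + 22 f = 0 h 0 min 15 s frame 22, i.e. 00:00:15;22.

00:00:15;22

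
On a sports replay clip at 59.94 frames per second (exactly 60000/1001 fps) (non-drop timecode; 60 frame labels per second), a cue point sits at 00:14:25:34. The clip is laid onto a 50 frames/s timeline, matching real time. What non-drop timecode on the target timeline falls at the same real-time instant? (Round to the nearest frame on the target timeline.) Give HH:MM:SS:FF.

00:14:26:22

Source frame index: (0×3600 + 14×60 + 25) × 60 + 34 = 51934.
Real time: 51934 / (60000/1001) = 25992967/30000 s.
Target frame: (25992967/30000) × (50) = 25992967/600 ≈ 43321.612 → 43322.
At 50 labels/s: frame 43322 → 00:14:26:22.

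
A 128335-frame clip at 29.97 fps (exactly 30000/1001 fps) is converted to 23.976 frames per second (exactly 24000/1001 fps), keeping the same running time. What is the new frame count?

Target frames = source frames × (target rate / source rate) = 128335 × (24000/1001)/(30000/1001) = 128335 × 4/5 = 102668.

102668 frames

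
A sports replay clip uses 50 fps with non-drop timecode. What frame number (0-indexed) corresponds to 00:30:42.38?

Total seconds to the label: (0 × 3600 + 30 × 60 + 42) = 1842.
Frame index = 1842 × 50 + 38 = 92138.

frame 92138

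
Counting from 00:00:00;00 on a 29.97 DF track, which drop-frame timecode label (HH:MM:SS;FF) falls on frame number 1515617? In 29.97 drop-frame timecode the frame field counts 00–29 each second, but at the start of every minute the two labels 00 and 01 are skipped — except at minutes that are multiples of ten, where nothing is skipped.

14:02:51;03

Ten DF minutes hold 17982 frames, so frame 1515617 lies in block 84 (frames 1510488–1528469) with 5129 frames into that block.
The block's first minute is 1800 frames and the rest 1798 each; 5129 frames reaches minute 2, so 84 × 18 + 2 × 2 = 1516 labels have been skipped so far.
Adding those back, label number 1515617 + 1516 = 1517133 at 30 labels/s is 50571 s + 3 f = 14 h 2 min 51 s frame 3, i.e. 14:02:51;03.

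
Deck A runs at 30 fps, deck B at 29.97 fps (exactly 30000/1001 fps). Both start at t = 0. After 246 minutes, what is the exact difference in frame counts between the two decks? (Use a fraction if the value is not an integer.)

442800/1001 frames

246 min = 14760 s.
A emits 30 × 14760 = 442800 frames; B emits 30000/1001 × 14760 = 442800000/1001.
Difference = 442800/1001 frames (≈ 442.3576); B is behind A.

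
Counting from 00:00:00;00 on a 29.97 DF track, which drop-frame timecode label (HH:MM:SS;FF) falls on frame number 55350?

00:30:46;24

Each 10-minute DF block holds 10 × 60 × 30 − 9 × 2 = 17982 frames. 55350 ÷ 17982 → 3 full blocks, remainder 1404.
Within the partial block the first minute is 1800 frames and each further minute 1798, so 0 further minute boundaries passed. Total skipped labels = 18 × 3 + 2 × 0 = 54.
Non-drop label index = 55350 + 54 = 55404; at 30 labels/s that is 00:30:46:24, i.e. DF 00:30:46;24.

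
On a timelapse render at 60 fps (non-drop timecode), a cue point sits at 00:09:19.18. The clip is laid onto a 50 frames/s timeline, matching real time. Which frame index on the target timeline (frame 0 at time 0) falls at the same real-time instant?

frame 27965

Source frame index: (0×3600 + 9×60 + 19) × 60 + 18 = 33558.
Real time: 33558 / (60) = 5593/10 s.
Target frame: (5593/10) × (50) = 27965.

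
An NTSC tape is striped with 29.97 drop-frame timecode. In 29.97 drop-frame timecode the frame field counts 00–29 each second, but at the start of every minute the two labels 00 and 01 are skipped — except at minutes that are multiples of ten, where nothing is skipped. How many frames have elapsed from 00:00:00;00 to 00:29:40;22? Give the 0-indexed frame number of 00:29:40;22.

53368

As if non-drop at 30 labels/s: (0 × 3600 + 29 × 60 + 40) × 30 + 22 = 53422.
Minute boundaries passed: 29; those not divisible by 10: 29 − 2 = 27; dropped labels = 2 × 27 = 54.
Actual frame index = 53422 − 54 = 53368.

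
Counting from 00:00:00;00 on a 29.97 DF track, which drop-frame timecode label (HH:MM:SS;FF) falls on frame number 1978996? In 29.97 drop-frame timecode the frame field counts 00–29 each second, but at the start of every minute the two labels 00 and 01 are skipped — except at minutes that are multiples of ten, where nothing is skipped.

18:20:32;16

Ten DF minutes hold 17982 frames, so frame 1978996 lies in block 110 (frames 1978020–1996001) with 976 frames into that block.
The block's first minute is 1800 frames and the rest 1798 each; 976 frames reaches minute 0, so 110 × 18 + 0 × 2 = 1980 labels have been skipped so far.
Adding those back, label number 1978996 + 1980 = 1980976 at 30 labels/s is 66032 s + 16 f = 18 h 20 min 32 s frame 16, i.e. 18:20:32;16.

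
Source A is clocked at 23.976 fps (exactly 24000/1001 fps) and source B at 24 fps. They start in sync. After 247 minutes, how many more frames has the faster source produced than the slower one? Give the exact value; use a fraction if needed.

247 min = 14820 s.
A emits 24000/1001 × 14820 = 27360000/77 frames; B emits 24 × 14820 = 355680.
Difference = 27360/77 frames (≈ 355.3247); B is ahead of A.

27360/77 frames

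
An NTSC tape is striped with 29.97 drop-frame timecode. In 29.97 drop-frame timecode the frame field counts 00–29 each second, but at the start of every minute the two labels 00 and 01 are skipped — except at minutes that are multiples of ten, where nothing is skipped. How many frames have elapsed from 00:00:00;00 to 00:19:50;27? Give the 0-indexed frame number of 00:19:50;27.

As if non-drop at 30 labels/s: (0 × 3600 + 19 × 60 + 50) × 30 + 27 = 35727.
Minute boundaries passed: 19; those not divisible by 10: 19 − 1 = 18; dropped labels = 2 × 18 = 36.
Actual frame index = 35727 − 36 = 35691.

35691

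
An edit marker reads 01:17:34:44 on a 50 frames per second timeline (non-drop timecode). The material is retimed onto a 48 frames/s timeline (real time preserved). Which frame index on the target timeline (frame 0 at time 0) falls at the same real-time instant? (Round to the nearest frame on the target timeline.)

frame 223434

Source frame index: (1×3600 + 17×60 + 34) × 50 + 44 = 232744.
Real time: 232744 / (50) = 116372/25 s.
Target frame: (116372/25) × (48) = 5585856/25 ≈ 223434.240 → 223434.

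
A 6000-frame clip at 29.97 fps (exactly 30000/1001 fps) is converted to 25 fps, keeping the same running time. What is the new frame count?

Target frames = source frames × (target rate / source rate) = 6000 × (25)/(30000/1001) = 6000 × 1001/1200 = 5005.

5005 frames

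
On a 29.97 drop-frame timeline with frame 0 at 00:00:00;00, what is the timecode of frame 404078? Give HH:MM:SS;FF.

Each 10-minute DF block holds 10 × 60 × 30 − 9 × 2 = 17982 frames. 404078 ÷ 17982 → 22 full blocks, remainder 8474.
Within the partial block the first minute is 1800 frames and each further minute 1798, so 4 further minute boundaries passed. Total skipped labels = 18 × 22 + 2 × 4 = 404.
Non-drop label index = 404078 + 404 = 404482; at 30 labels/s that is 03:44:42:22, i.e. DF 03:44:42;22.

03:44:42;22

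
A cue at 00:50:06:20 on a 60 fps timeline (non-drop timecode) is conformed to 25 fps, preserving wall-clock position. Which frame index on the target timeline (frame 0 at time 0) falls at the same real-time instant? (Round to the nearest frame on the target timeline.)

frame 75158

Source frame index: (0×3600 + 50×60 + 6) × 60 + 20 = 180380.
Real time: 180380 / (60) = 9019/3 s.
Target frame: (9019/3) × (25) = 225475/3 ≈ 75158.333 → 75158.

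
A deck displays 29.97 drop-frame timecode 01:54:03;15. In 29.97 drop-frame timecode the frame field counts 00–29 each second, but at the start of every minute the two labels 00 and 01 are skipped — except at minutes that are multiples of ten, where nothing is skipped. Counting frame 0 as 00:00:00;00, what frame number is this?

205099

Complete 10-minute blocks: 11, each 17982 frames → 197802.
Remaining 4 whole minutes in the current block: 1800 + 3 × 1798 = 7194 frames.
Within the current minute: 3 × 30 + 15 − 2 = 103 (labels ;00/;01 skipped at this minute). Total = 197802 + 7194 + 103 = 205099.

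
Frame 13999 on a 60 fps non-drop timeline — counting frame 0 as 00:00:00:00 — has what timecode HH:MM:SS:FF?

00:03:53:19

13999 ÷ 60 = 233 full seconds, remainder 19 frames.
233 s = 0 h 3 min 53 s.
Timecode: 00:03:53:19.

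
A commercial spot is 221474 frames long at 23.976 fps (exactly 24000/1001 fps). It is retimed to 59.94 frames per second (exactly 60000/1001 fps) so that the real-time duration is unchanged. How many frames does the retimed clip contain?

553685 frames

Target frames = source frames × (target rate / source rate) = 221474 × (60000/1001)/(24000/1001) = 221474 × 5/2 = 553685.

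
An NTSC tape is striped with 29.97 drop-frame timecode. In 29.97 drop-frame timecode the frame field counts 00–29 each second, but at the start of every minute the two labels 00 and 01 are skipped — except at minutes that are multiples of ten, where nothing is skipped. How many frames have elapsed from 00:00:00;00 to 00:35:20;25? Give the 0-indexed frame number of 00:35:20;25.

63561

As if non-drop at 30 labels/s: (0 × 3600 + 35 × 60 + 20) × 30 + 25 = 63625.
Minute boundaries passed: 35; those not divisible by 10: 35 − 3 = 32; dropped labels = 2 × 32 = 64.
Actual frame index = 63625 − 64 = 63561.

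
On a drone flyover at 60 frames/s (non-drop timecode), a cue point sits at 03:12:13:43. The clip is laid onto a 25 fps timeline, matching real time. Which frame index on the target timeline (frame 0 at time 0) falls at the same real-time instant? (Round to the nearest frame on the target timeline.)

Source frame index: (3×3600 + 12×60 + 13) × 60 + 43 = 692023.
Real time: 692023 / (60) = 692023/60 s.
Target frame: (692023/60) × (25) = 3460115/12 ≈ 288342.917 → 288343.

frame 288343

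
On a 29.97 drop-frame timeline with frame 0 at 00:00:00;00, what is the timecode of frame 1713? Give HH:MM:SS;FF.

00:00:57;03

Ten DF minutes hold 17982 frames, so frame 1713 lies in block 0 (frames 0–17981) with 1713 frames into that block.
The block's first minute is 1800 frames and the rest 1798 each; 1713 frames reaches minute 0, so 0 × 18 + 0 × 2 = 0 labels have been skipped so far.
Adding those back, label number 1713 + 0 = 1713 at 30 labels/s is 57 s + 3 f = 0 h 0 min 57 s frame 3, i.e. 00:00:57;03.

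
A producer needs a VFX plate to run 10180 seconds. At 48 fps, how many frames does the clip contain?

488640 frames

Frames = 10180 × 48 = 488640.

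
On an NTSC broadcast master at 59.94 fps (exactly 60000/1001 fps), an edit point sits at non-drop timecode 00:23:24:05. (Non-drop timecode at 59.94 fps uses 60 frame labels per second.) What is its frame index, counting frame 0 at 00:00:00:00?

frame 84245

Total seconds to the label: (0 × 3600 + 23 × 60 + 24) = 1404.
Frame index = 1404 × 60 + 5 = 84245.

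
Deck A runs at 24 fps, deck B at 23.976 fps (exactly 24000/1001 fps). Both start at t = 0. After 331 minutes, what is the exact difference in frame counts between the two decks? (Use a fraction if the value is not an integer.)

476640/1001 frames

331 min = 19860 s.
A emits 24 × 19860 = 476640 frames; B emits 24000/1001 × 19860 = 476640000/1001.
Difference = 476640/1001 frames (≈ 476.1638); B is behind A.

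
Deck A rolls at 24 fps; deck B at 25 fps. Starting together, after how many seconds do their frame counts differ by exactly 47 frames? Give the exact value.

47 seconds

The gap grows by |25 − 24| = 1 frame per second.
Time for a 47-frame gap: 47 ÷ (1) = 47 s.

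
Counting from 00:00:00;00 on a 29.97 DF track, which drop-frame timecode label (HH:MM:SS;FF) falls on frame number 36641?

Ten DF minutes hold 17982 frames, so frame 36641 lies in block 2 (frames 35964–53945) with 677 frames into that block.
The block's first minute is 1800 frames and the rest 1798 each; 677 frames reaches minute 0, so 2 × 18 + 0 × 2 = 36 labels have been skipped so far.
Adding those back, label number 36641 + 36 = 36677 at 30 labels/s is 1222 s + 17 f = 0 h 20 min 22 s frame 17, i.e. 00:20:22;17.

00:20:22;17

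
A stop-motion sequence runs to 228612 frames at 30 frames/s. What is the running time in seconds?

Running time = 228612 / (30) = 7620.4 s.

7620.4 seconds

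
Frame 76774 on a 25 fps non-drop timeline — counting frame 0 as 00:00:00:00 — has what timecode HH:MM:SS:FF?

76774 ÷ 25 = 3070 full seconds, remainder 24 frames.
3070 s = 0 h 51 min 10 s.
Timecode: 00:51:10:24.

00:51:10:24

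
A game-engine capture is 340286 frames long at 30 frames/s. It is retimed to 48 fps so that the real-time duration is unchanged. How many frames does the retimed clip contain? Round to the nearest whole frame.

544458 frames

Frames at target rate = 340286 × (48) / (30) = 2722288/5 ≈ 544457.600.
Nearest whole frame: 544458.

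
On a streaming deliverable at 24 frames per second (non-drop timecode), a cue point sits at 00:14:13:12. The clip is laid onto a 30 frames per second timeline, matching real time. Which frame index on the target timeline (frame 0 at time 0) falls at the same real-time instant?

Source frame index: (0×3600 + 14×60 + 13) × 24 + 12 = 20484.
Real time: 20484 / (24) = 1707/2 s.
Target frame: (1707/2) × (30) = 25605.

frame 25605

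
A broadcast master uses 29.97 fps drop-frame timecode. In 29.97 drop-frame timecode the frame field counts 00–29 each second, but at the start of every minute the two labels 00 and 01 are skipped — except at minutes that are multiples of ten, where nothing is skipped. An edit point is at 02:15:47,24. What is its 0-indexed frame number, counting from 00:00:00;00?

244190

Complete 10-minute blocks: 13, each 17982 frames → 233766.
Remaining 5 whole minutes in the current block: 1800 + 4 × 1798 = 8992 frames.
Within the current minute: 47 × 30 + 24 − 2 = 1432 (labels ;00/;01 skipped at this minute). Total = 233766 + 8992 + 1432 = 244190.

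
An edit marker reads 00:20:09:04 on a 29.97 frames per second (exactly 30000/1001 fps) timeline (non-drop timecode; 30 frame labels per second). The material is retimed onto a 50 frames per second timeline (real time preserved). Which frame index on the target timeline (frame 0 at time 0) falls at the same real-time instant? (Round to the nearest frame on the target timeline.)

Source frame index: (0×3600 + 20×60 + 9) × 30 + 4 = 36274.
Real time: 36274 / (30000/1001) = 18155137/15000 s.
Target frame: (18155137/15000) × (50) = 18155137/300 ≈ 60517.123 → 60517.

frame 60517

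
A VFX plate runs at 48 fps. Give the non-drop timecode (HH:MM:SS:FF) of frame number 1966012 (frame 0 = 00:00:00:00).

11:22:38:28

1966012 ÷ 48 = 40958 full seconds, remainder 28 frames.
40958 s = 11 h 22 min 38 s.
Timecode: 11:22:38:28.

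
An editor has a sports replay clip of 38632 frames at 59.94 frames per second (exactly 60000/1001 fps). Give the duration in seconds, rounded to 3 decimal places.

644.511 seconds

Running time = 38632 × 1001/60000 = 4833829/7500 s ≈ 644.511 s.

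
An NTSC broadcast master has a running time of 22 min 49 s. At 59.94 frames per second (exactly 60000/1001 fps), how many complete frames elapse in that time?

22 min 49 s = 1369 s.
Frames = 1369 × 60000/1001 = 82140000/1001 ≈ 82057.9421.
Complete frames: 82057.

82057 frames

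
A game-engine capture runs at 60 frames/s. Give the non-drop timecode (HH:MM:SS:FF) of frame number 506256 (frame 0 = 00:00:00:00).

02:20:37:36

506256 ÷ 60 = 8437 full seconds, remainder 36 frames.
8437 s = 2 h 20 min 37 s.
Timecode: 02:20:37:36.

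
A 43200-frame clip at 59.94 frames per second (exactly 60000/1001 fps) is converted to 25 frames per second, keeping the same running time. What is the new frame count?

18018 frames

Target frames = source frames × (target rate / source rate) = 43200 × (25)/(60000/1001) = 43200 × 1001/2400 = 18018.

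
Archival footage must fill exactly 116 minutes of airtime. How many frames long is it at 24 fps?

116 min = 6960 s.
Frames = 6960 × 24 = 167040.

167040 frames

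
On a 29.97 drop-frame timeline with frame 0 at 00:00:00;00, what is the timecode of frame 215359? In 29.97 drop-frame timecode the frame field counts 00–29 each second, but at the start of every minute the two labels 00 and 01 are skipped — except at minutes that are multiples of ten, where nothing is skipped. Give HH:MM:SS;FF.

Ten DF minutes hold 17982 frames, so frame 215359 lies in block 11 (frames 197802–215783) with 17557 frames into that block.
The block's first minute is 1800 frames and the rest 1798 each; 17557 frames reaches minute 9, so 11 × 18 + 9 × 2 = 216 labels have been skipped so far.
Adding those back, label number 215359 + 216 = 215575 at 30 labels/s is 7185 s + 25 f = 1 h 59 min 45 s frame 25, i.e. 01:59:45;25.

01:59:45;25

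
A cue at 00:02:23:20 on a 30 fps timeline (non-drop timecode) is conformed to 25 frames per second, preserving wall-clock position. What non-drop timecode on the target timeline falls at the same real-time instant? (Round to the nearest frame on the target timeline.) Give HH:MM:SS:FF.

00:02:23:17

Source frame index: (0×3600 + 2×60 + 23) × 30 + 20 = 4310.
Real time: 4310 / (30) = 431/3 s.
Target frame: (431/3) × (25) = 10775/3 ≈ 3591.667 → 3592.
At 25 labels/s: frame 3592 → 00:02:23:17.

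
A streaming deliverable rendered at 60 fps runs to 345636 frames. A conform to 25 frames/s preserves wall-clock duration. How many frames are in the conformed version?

Target frames = source frames × (target rate / source rate) = 345636 × (25)/(60) = 345636 × 5/12 = 144015.

144015 frames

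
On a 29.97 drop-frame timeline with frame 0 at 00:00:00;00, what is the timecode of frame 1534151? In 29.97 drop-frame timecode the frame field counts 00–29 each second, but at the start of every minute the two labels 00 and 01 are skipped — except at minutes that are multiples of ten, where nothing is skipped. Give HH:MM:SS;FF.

Ten DF minutes hold 17982 frames, so frame 1534151 lies in block 85 (frames 1528470–1546451) with 5681 frames into that block.
The block's first minute is 1800 frames and the rest 1798 each; 5681 frames reaches minute 3, so 85 × 18 + 3 × 2 = 1536 labels have been skipped so far.
Adding those back, label number 1534151 + 1536 = 1535687 at 30 labels/s is 51189 s + 17 f = 14 h 13 min 9 s frame 17, i.e. 14:13:09;17.

14:13:09;17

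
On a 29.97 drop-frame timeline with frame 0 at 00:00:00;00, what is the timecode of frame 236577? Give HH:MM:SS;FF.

Ten DF minutes hold 17982 frames, so frame 236577 lies in block 13 (frames 233766–251747) with 2811 frames into that block.
The block's first minute is 1800 frames and the rest 1798 each; 2811 frames reaches minute 1, so 13 × 18 + 1 × 2 = 236 labels have been skipped so far.
Adding those back, label number 236577 + 236 = 236813 at 30 labels/s is 7893 s + 23 f = 2 h 11 min 33 s frame 23, i.e. 02:11:33;23.

02:11:33;23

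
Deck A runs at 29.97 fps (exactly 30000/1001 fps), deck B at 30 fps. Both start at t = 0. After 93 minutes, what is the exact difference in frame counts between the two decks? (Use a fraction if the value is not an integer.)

167400/1001 frames

93 min = 5580 s.
A emits 30000/1001 × 5580 = 167400000/1001 frames; B emits 30 × 5580 = 167400.
Difference = 167400/1001 frames (≈ 167.2328); B is ahead of A.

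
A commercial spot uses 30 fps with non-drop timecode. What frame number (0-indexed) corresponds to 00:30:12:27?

Total seconds to the label: (0 × 3600 + 30 × 60 + 12) = 1812.
Frame index = 1812 × 30 + 27 = 54387.

frame 54387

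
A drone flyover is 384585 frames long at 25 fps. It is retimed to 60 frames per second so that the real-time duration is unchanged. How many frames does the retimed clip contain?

Target frames = source frames × (target rate / source rate) = 384585 × (60)/(25) = 384585 × 12/5 = 923004.

923004 frames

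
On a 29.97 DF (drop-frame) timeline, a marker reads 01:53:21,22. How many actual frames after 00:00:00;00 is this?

As if non-drop at 30 labels/s: (1 × 3600 + 53 × 60 + 21) × 30 + 22 = 204052.
Minute boundaries passed: 113; those not divisible by 10: 113 − 11 = 102; dropped labels = 2 × 102 = 204.
Actual frame index = 204052 − 204 = 203848.

203848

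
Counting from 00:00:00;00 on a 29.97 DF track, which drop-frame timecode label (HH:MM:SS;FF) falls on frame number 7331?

00:04:04;19

Each 10-minute DF block holds 10 × 60 × 30 − 9 × 2 = 17982 frames. 7331 ÷ 17982 → 0 full blocks, remainder 7331.
Within the partial block the first minute is 1800 frames and each further minute 1798, so 4 further minute boundaries passed. Total skipped labels = 18 × 0 + 2 × 4 = 8.
Non-drop label index = 7331 + 8 = 7339; at 30 labels/s that is 00:04:04:19, i.e. DF 00:04:04;19.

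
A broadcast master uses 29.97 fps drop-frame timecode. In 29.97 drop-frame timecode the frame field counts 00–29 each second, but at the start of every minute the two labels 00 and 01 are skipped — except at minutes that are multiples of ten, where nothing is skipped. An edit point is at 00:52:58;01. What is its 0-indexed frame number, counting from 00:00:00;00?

95247

As if non-drop at 30 labels/s: (0 × 3600 + 52 × 60 + 58) × 30 + 1 = 95341.
Minute boundaries passed: 52; those not divisible by 10: 52 − 5 = 47; dropped labels = 2 × 47 = 94.
Actual frame index = 95341 − 94 = 95247.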